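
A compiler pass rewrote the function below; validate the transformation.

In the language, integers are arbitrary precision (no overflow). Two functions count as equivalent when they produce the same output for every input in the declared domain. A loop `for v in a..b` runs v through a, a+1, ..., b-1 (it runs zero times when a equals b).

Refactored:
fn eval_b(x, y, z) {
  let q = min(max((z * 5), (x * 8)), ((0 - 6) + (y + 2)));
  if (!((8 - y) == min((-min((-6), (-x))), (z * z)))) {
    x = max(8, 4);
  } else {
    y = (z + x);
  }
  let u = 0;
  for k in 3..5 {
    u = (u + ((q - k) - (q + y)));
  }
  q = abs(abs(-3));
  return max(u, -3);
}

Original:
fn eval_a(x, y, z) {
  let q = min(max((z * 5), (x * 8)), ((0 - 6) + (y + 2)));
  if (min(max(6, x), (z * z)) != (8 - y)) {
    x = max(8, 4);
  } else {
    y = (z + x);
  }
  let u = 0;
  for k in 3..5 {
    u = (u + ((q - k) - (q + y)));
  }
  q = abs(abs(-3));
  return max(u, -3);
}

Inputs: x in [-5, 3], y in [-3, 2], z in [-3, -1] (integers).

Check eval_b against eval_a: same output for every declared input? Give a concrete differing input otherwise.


The two versions differ — the changes include min/max/abs usage differs; boolean connective usage differs; comparison usage differs.
One worked example (x=-2, y=2, z=-2) — eval_a: q=-10, then (min(max(6, x), (z * z)) != (8 - y)) is true, then x=8, then u=0, then (k=3), then u=-5, then (k=4), then u=-11, then q=3, then returns -3; eval_b: q=-10, then (!((8 - y) == min((-min((-6), (-x))), (z * z)))) is true, then x=8, then u=0, then (k=3), then u=-5, then (k=4), then u=-11, then q=3, then returns -3; agreement on -3.
Checked all 162 inputs in the declared domain: the outputs agree on every one.
verdict: equivalent


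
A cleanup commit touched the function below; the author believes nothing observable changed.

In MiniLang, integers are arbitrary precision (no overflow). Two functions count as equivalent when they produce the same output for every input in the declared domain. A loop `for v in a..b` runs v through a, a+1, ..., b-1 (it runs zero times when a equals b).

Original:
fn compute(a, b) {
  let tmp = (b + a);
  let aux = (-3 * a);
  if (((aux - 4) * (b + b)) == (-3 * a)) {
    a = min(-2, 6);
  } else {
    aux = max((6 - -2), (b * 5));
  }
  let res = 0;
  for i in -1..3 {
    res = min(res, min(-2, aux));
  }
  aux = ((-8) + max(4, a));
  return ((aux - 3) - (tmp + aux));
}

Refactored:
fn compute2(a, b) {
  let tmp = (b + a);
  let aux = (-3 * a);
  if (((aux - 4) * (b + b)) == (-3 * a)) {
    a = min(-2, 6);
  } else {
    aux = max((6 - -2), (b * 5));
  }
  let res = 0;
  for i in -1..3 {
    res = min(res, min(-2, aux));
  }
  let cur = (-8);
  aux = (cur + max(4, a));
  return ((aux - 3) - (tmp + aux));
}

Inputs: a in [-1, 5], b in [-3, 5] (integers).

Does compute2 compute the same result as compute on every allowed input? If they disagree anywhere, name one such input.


Side by side, the visible changes include: statement counts differ, plus local variable names differ.
Spot check at a=3, b=0 — compute: tmp=3, then aux=-9, then (((aux - 4) * (b + b)) == (-3 * a)) is false, then aux=8, then res=0, then (i=-1), then res=-2, then (i=0), then res=-2, then (i=1), then res=-2, then (i=2), then res=-2, then aux=-4, then returns -6. compute2: tmp=3, then aux=-9, then (((aux - 4) * (b + b)) == (-3 * a)) is false, then aux=8, then res=0, then (i=-1), then res=-2, then (i=0), then res=-2, then (i=1), then res=-2, then (i=2), then res=-2, then cur=-8, then aux=-4, then returns -6. Both give -6.
Sweeping the whole domain (63 inputs) finds no disagreement.
verdict: equivalent


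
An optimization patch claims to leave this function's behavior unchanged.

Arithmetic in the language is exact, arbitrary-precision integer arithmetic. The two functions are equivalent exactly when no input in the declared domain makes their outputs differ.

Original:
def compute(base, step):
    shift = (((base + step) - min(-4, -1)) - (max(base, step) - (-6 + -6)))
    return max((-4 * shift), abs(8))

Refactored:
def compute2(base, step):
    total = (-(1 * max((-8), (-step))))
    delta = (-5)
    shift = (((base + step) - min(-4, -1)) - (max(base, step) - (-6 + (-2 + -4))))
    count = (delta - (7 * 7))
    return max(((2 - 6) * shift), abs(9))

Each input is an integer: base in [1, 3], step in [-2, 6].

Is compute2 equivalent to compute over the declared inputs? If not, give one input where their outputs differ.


Equivalent. Although `8` became `9`, no input in the stated domain can expose it.
Checked all 27 inputs in the declared domain: the outputs agree on every one.
One worked example (base=2, step=6) — compute: shift = -6; return 24; compute2: total = 6; delta = -5; shift = -6; count = -54; return 24; agreement on 24.
verdict: equivalent


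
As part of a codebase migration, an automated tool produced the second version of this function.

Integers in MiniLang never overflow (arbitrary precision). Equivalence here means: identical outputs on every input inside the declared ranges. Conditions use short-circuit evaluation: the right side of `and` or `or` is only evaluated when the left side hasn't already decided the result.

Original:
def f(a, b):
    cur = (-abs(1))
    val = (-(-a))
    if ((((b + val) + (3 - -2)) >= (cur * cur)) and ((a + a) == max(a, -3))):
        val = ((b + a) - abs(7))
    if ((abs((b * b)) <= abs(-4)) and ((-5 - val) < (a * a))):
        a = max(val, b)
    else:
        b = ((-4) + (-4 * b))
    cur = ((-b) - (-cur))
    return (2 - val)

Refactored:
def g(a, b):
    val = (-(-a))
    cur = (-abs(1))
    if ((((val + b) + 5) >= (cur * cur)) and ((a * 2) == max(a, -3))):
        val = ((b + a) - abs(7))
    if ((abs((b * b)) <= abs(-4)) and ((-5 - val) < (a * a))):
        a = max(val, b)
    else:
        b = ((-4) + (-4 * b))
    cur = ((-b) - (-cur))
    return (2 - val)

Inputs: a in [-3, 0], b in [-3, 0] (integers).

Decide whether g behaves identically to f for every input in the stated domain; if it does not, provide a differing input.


This is a faithful refactor — constant usage differs; arithmetic usage differs, but the computed results match everywhere.
Tracing a=-1, b=-3: f: cur = -1; val = -1; ((((b + val) + (3 - -2)) >= (cur * cur)) and ((a + a) == max(a, -3))) -> false; ((abs((b * b)) <= abs(-4)) and ((-5 - val) < (a * a))) -> false; b = 8; cur = -9; return 3 | g: val = -1; cur = -1; ((((val + b) + 5) >= (cur * cur)) and ((a * 2) == max(a, -3))) -> false; ((abs((b * b)) <= abs(-4)) and ((-5 - val) < (a * a))) -> false; b = 8; cur = -9; return 3 — matching result 3.
Sweeping the whole domain (16 inputs) finds no disagreement.
verdict: equivalent


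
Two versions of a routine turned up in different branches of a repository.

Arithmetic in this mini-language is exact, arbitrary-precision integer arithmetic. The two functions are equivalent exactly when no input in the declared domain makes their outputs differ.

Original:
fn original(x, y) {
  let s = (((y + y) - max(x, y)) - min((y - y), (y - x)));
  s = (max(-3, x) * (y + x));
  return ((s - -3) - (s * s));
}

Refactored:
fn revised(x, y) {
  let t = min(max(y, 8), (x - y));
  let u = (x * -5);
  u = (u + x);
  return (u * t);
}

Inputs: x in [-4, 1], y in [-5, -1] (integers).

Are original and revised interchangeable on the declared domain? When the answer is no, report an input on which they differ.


Try x=-4, y=-5.
original: s=-5, then s=27, then returns -699
revised: t=1, then u=20, then u=16, then returns 16
-699 against 16: the behavior changed.
verdict: not equivalent; witness: x=-4, y=-5


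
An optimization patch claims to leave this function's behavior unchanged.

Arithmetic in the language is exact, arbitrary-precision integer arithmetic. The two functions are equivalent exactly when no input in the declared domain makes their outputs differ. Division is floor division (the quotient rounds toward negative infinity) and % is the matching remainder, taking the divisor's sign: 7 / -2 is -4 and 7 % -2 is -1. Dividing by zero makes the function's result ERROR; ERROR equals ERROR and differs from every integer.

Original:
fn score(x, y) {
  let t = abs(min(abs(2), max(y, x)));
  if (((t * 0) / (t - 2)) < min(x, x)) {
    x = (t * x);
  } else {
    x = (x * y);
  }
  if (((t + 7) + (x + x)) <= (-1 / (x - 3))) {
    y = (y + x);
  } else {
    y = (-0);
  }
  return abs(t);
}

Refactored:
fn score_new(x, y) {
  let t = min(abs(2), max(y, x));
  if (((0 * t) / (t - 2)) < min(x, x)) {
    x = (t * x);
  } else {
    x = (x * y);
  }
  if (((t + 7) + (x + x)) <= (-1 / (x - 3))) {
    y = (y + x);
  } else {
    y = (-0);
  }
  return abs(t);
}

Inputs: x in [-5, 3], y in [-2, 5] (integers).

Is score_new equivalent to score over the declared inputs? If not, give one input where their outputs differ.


Take x=-5, y=-2.
score: t := 2 | divide-by-zero, output ERROR
score_new: t := -2 | (((0 * t) / (t - 2)) < min(x, x)): false | x := 10 | (((t + 7) + (x + x)) <= (-1 / (x - 3))): false | y := 0 | result 2
ERROR != 2, so the rewrite changes behavior.
verdict: not equivalent; witness: x=-5, y=-2


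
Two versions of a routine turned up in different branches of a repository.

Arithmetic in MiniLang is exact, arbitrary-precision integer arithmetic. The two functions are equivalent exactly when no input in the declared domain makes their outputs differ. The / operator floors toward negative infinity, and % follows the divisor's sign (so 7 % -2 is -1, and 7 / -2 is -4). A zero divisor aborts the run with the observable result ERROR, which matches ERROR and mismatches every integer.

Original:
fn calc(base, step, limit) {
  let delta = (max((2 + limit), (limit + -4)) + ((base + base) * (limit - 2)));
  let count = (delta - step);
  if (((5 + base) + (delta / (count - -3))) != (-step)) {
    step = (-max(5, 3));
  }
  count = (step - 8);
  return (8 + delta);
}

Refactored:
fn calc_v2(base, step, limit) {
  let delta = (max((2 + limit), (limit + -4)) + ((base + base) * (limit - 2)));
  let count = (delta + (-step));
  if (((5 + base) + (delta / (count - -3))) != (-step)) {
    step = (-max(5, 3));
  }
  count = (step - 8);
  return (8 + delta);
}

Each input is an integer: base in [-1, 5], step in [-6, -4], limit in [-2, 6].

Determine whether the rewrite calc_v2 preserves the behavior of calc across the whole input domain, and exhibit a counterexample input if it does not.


The two are interchangeable: arithmetic usage differs, and every declared input agrees.
Spot check at base=0, step=-5, limit=5 — calc: delta = 7; count = 12; (((5 + base) + (delta / (count - -3))) != (-step)) -> false; count = -13; return 15. calc_v2: delta = 7; count = 12; (((5 + base) + (delta / (count - -3))) != (-step)) -> false; count = -13; return 15. Both give 15.
Every one of the 189 inputs gives matching results.
verdict: equivalent


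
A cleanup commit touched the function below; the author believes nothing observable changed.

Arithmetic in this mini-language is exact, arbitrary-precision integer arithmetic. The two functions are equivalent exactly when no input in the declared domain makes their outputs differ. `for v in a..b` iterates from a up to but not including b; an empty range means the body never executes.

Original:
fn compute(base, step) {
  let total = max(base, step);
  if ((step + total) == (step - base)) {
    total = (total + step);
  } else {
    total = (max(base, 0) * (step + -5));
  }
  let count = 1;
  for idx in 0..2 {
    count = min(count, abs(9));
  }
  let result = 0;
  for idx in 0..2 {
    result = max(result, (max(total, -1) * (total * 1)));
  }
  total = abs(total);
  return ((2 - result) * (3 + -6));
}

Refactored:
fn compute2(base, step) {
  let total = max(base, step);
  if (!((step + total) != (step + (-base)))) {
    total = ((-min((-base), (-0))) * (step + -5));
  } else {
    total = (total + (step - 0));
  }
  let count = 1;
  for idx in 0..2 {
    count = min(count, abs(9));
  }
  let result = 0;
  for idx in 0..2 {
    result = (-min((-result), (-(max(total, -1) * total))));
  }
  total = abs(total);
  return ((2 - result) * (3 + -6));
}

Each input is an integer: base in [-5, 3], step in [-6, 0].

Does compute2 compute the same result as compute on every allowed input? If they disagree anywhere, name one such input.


Take base=-5, step=-6.
compute: total := -5 | ((step + total) == (step - base)): false | total := 0 | count := 1 | iter idx=0: | count := 1 | iter idx=1: | count := 1 | result := 0 | iter idx=0: | result := 0 | iter idx=1: | result := 0 | total := 0 | result -6
compute2: total := -5 | (!((step + total) != (step + (-base)))): false | total := -11 | count := 1 | iter idx=0: | count := 1 | iter idx=1: | count := 1 | result := 0 | iter idx=0: | result := 11 | iter idx=1: | result := 11 | total := 11 | result 27
-6 != 27, so the rewrite changes behavior.
verdict: not equivalent; witness: base=-5, step=-6


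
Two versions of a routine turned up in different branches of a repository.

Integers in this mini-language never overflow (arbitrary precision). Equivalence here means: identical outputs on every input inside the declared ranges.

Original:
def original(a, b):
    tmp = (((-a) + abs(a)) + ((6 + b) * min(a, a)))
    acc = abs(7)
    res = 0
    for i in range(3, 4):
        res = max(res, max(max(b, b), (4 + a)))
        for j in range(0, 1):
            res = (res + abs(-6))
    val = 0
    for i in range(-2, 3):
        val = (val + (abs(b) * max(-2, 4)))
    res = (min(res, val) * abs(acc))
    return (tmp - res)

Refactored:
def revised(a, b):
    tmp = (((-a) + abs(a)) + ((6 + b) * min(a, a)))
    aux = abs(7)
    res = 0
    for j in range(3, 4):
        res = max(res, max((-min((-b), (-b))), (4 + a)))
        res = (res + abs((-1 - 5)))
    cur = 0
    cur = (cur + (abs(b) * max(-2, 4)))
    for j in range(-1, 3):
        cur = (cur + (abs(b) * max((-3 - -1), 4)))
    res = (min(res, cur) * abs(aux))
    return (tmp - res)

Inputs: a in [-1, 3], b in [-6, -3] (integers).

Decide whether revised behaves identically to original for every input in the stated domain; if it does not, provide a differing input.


Equivalent — the differences include constant usage differs; and loop structure differs; and local variable names differ; and arithmetic usage differs; and min/max/abs usage differs, yet no declared input distinguishes the two.
Spot check at a=-1, b=-6 — original: tmp=2, then acc=7, then res=0, then (i=3), then res=3, then (j=0), then res=9, then val=0, then (i=-2), then val=24, then (i=-1), then val=48, then (i=0), then val=72, then (i=1), then val=96, then (i=2), then val=120, then res=63, then returns -61. revised: tmp=2, then aux=7, then res=0, then (j=3), then res=3, then res=9, then cur=0, then cur=24, then (j=-1), then cur=48, then (j=0), then cur=72, then (j=1), then cur=96, then (j=2), then cur=120, then res=63, then returns -61. Both give -61.
Every one of the 20 inputs gives matching results.
verdict: equivalent


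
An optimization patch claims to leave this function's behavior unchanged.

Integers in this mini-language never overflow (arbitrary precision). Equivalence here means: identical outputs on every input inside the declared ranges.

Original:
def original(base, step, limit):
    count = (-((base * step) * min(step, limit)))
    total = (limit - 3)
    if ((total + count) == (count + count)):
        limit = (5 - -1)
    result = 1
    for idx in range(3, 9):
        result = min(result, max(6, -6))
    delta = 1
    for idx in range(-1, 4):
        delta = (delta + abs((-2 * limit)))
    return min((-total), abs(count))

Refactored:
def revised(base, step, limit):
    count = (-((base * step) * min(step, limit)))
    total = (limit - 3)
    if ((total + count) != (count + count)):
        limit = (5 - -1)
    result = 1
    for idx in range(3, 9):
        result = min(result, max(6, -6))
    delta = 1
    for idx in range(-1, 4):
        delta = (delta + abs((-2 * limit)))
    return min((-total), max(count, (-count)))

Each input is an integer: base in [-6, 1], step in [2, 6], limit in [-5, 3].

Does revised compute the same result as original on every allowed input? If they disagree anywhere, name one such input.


Although `((total + count) == (count + count))` became `((total + count) != (count + count))`, no input in the stated domain can expose it.
Tracing base=-6, step=4, limit=1: original: count = 24; total = -2; ((total + count) == (count + count)) -> false; result = 1; [idx=3]; result = 1; [idx=4]; result = 1; [idx=5]; result = 1; [idx=6]; result = 1; [idx=7]; result = 1; [idx=8]; result = 1; delta = 1; [idx=-1]; delta = 3; [idx=0]; delta = 5; [idx=1]; delta = 7; [idx=2]; delta = 9; [idx=3]; delta = 11; return 2 | revised: count = 24; total = -2; ((total + count) != (count + count)) -> true; limit = 6; result = 1; [idx=3]; result = 1; [idx=4]; result = 1; [idx=5]; result = 1; [idx=6]; result = 1; [idx=7]; result = 1; [idx=8]; result = 1; delta = 1; [idx=-1]; delta = 13; [idx=0]; delta = 25; [idx=1]; delta = 37; [idx=2]; delta = 49; [idx=3]; delta = 61; return 2 — matching result 2.
An exhaustive pass over the 360 declared inputs shows identical outputs.
verdict: equivalent


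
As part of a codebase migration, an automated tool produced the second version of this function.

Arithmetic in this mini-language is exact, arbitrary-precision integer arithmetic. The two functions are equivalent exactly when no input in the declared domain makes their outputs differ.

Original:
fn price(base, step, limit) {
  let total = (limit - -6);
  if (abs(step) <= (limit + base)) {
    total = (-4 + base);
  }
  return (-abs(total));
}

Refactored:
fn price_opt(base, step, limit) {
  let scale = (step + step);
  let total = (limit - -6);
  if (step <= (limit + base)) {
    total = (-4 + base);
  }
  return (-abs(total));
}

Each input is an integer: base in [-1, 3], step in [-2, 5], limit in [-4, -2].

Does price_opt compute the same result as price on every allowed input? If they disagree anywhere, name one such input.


At base=1, step=-2, limit=-2: price gives -4, price_opt gives -3.
verdict: not equivalent; witness: base=1, step=-2, limit=-2


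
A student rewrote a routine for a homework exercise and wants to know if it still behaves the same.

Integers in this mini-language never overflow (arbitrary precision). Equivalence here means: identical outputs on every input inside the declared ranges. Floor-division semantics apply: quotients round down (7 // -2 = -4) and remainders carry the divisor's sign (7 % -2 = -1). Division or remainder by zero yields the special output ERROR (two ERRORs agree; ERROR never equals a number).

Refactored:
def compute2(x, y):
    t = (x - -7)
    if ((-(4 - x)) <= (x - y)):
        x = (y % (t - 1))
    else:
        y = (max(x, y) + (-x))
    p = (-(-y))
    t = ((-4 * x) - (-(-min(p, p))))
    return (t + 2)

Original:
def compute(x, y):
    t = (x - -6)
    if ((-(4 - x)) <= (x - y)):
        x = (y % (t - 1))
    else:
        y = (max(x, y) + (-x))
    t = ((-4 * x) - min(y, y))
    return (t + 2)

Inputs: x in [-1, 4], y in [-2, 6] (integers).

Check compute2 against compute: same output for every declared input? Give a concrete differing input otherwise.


There is a counterexample at x=-1, y=-2: -4 on one side, -8 on the other.
compute: t becomes 5; next ((-(4 - x)) <= (x - y)) evaluates to true; next x becomes 2; next t becomes -6; next final value -4
compute2: t becomes 6; next ((-(4 - x)) <= (x - y)) evaluates to true; next x becomes 3; next p becomes -2; next t becomes -10; next final value -8
verdict: not equivalent; witness: x=-1, y=-2


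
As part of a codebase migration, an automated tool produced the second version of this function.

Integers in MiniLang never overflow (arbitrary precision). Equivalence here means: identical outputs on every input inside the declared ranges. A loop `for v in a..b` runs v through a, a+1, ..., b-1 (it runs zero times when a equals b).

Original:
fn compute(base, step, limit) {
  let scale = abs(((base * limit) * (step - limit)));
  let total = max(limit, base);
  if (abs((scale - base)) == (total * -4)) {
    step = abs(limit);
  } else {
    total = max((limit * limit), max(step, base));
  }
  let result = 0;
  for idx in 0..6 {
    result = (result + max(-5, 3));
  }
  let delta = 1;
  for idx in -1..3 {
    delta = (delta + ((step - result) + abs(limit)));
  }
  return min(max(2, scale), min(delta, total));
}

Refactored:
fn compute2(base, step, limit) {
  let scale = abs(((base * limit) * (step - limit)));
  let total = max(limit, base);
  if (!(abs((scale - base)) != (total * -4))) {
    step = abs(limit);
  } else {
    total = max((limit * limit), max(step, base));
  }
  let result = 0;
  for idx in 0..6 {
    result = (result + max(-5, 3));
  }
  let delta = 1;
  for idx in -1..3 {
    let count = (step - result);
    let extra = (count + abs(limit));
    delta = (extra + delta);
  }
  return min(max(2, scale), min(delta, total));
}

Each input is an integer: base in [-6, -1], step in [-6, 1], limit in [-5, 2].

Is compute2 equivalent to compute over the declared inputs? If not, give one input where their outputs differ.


Equivalent — the differences include boolean connective usage differs, plus statement counts differ, plus comparison usage differs, plus local variable names differ, yet no declared input distinguishes the two.
As a probe, take base=-6, step=-2, limit=-4: compute runs scale := 48 | total := -4 | (abs((scale - base)) == (total * -4)): false | total := 16 | result := 0 | iter idx=0: | result := 3 | iter idx=1: | result := 6 | iter idx=2: | result := 9 | iter idx=3: | result := 12 | iter idx=4: | result := 15 | iter idx=5: | result := 18 | delta := 1 | iter idx=-1: | delta := -15 | iter idx=0: | delta := -31 | iter idx=1: | delta := -47 | iter idx=2: | delta := -63 | result -63; compute2 runs scale := 48 | total := -4 | (!(abs((scale - base)) != (total * -4))): false | total := 16 | result := 0 | iter idx=0: | result := 3 | iter idx=1: | result := 6 | iter idx=2: | result := 9 | iter idx=3: | result := 12 | iter idx=4: | result := 15 | iter idx=5: | result := 18 | delta := 1 | iter idx=-1: | count := -20 | extra := -16 | delta := -15 | iter idx=0: | count := -20 | extra := -16 | delta := -31 | iter idx=1: | count := -20 | extra := -16 | delta := -47 | iter idx=2: | count := -20 | extra := -16 | delta := -63 | result -63; both end at -63.
Across all 384 domain points the two functions coincide.
verdict: equivalent


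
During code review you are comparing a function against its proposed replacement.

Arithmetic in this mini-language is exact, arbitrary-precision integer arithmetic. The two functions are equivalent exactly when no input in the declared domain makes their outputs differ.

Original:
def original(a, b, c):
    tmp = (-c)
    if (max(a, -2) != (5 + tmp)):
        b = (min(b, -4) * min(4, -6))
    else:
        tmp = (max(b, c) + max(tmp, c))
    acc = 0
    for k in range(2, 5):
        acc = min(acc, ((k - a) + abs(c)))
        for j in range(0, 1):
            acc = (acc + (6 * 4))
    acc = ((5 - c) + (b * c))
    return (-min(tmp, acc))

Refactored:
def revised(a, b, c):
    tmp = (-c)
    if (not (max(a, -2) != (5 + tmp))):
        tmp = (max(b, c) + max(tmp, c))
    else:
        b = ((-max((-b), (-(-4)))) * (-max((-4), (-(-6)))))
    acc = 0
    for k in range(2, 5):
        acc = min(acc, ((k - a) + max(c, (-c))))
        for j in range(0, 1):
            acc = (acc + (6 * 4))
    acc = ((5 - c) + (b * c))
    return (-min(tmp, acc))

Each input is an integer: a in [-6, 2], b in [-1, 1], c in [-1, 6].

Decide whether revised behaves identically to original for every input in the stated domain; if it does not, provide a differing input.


Although min/max/abs usage differs, plus boolean connective usage differs, 216/216 inputs agree.
verdict: equivalent


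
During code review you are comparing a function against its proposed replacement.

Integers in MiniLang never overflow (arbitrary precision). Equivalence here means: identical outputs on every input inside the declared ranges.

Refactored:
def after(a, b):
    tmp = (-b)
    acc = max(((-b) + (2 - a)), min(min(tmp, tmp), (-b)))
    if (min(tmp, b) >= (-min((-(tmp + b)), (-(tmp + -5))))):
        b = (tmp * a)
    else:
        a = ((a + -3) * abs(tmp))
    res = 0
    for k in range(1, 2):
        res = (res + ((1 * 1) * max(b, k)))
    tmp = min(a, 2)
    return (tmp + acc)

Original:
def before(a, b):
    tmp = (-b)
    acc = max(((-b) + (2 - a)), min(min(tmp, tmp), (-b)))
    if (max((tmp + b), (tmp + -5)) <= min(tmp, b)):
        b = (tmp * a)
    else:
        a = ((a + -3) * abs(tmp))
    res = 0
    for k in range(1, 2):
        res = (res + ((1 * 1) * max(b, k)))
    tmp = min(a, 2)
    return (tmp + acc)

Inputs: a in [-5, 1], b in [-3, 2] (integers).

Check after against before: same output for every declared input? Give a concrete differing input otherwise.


Reading the diff, among the changes: comparison usage differs; and min/max/abs usage differs.
As a probe, take a=0, b=-1: before runs tmp becomes 1; next acc becomes 3; next (max((tmp + b), (tmp + -5)) <= min(tmp, b)) evaluates to false; next a becomes -3; next res becomes 0; next at k=1:; next res becomes 1; next tmp becomes -3; next final value 0; after runs tmp becomes 1; next acc becomes 3; next (min(tmp, b) >= (-min((-(tmp + b)), (-(tmp + -5))))) evaluates to false; next a becomes -3; next res becomes 0; next at k=1:; next res becomes 1; next tmp becomes -3; next final value 0; both end at 0.
Every one of the 42 inputs gives matching results.
verdict: equivalent


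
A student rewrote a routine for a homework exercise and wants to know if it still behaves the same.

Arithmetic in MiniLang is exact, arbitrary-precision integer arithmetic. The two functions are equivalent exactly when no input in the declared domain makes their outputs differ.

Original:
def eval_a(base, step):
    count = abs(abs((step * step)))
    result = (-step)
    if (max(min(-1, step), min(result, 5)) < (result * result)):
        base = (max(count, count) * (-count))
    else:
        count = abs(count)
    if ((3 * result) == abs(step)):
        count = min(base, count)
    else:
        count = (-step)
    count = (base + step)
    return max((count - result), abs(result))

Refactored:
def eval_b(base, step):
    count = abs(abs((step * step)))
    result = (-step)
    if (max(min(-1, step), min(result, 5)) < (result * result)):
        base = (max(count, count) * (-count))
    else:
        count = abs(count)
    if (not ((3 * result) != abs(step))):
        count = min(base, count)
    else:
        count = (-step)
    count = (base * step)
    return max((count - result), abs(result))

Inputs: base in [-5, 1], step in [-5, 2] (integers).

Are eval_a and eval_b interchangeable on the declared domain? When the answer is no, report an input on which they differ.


These are not equivalent — on base=-5, step=-5 the outputs split (5 vs 3120).
eval_a: count := 25 | result := 5 | (max(min(-1, step), min(result, 5)) < (result * result)): true | base := -625 | ((3 * result) == abs(step)): false | count := 5 | count := -630 | result 5
eval_b: count := 25 | result := 5 | (max(min(-1, step), min(result, 5)) < (result * result)): true | base := -625 | (not ((3 * result) != abs(step))): false | count := 5 | count := 3125 | result 3120
verdict: not equivalent; witness: base=-5, step=-5


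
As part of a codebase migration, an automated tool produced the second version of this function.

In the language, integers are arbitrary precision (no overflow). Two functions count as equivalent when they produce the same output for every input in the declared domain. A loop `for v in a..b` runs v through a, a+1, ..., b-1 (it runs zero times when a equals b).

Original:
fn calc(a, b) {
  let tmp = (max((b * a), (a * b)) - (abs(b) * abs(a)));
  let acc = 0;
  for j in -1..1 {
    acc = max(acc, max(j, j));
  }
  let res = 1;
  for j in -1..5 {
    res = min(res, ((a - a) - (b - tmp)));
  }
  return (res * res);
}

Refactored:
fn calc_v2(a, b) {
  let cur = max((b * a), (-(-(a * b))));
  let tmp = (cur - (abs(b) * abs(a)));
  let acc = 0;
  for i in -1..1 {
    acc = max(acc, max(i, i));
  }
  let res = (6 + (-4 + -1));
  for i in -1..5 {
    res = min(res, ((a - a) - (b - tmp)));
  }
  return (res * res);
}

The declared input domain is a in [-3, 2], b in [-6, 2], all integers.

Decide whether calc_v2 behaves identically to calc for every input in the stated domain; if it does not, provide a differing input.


This is a faithful refactor — constant usage differs, and statement counts differ, and arithmetic usage differs, and local variable names differ, but the computed results match everywhere.
Spot check at a=-1, b=-2 — calc: tmp becomes 0; next acc becomes 0; next at j=-1:; next acc becomes 0; next at j=0:; next acc becomes 0; next res becomes 1; next at j=-1:; next res becomes 1; next at j=0:; next res becomes 1; next at j=1:; next res becomes 1; next at j=2:; next res becomes 1; next at j=3:; next res becomes 1; next at j=4:; next res becomes 1; next final value 1. calc_v2: cur becomes 2; next tmp becomes 0; next acc becomes 0; next at i=-1:; next acc becomes 0; next at i=0:; next acc becomes 0; next res becomes 1; next at i=-1:; next res becomes 1; next at i=0:; next res becomes 1; next at i=1:; next res becomes 1; next at i=2:; next res becomes 1; next at i=3:; next res becomes 1; next at i=4:; next res becomes 1; next final value 1. Both give 1.
Every one of the 54 inputs gives matching results.
verdict: equivalent


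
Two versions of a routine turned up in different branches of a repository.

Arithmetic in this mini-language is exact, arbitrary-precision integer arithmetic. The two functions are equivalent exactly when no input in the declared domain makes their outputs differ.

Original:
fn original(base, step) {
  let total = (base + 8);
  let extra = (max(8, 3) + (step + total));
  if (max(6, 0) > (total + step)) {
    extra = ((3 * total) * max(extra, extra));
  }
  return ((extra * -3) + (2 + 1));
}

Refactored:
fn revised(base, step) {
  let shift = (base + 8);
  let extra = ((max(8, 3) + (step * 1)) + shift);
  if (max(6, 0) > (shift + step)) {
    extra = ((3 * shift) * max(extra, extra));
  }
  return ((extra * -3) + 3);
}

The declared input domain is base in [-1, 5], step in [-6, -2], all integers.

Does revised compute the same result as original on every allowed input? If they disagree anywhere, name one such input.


Although arithmetic usage differs; and local variable names differ; and constant usage differs, 35/35 inputs agree.
verdict: equivalent


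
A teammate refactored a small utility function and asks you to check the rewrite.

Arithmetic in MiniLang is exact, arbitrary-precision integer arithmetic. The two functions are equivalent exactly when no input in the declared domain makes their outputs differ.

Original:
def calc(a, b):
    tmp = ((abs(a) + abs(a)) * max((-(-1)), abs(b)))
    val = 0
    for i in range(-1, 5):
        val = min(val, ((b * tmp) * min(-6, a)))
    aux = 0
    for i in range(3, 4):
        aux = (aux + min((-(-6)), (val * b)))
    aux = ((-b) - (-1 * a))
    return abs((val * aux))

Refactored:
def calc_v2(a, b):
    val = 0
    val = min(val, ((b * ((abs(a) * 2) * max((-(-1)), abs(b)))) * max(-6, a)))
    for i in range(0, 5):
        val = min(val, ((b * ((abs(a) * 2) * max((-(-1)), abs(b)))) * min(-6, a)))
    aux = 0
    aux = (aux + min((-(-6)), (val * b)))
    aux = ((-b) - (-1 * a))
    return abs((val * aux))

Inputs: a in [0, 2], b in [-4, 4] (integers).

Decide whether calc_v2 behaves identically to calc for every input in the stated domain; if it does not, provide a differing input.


These are not equivalent — on a=1, b=-4 the outputs split (0 vs 160).
calc: tmp=8, then val=0, then (i=-1), then val=0, then (i=0), then val=0, then (i=1), then val=0, then (i=2), then val=0, then (i=3), then val=0, then (i=4), then val=0, then aux=0, then (i=3), then aux=0, then aux=5, then returns 0
calc_v2: val=0, then val=-32, then (i=0), then val=-32, then (i=1), then val=-32, then (i=2), then val=-32, then (i=3), then val=-32, then (i=4), then val=-32, then aux=0, then aux=6, then aux=5, then returns 160
verdict: not equivalent; witness: a=1, b=-4


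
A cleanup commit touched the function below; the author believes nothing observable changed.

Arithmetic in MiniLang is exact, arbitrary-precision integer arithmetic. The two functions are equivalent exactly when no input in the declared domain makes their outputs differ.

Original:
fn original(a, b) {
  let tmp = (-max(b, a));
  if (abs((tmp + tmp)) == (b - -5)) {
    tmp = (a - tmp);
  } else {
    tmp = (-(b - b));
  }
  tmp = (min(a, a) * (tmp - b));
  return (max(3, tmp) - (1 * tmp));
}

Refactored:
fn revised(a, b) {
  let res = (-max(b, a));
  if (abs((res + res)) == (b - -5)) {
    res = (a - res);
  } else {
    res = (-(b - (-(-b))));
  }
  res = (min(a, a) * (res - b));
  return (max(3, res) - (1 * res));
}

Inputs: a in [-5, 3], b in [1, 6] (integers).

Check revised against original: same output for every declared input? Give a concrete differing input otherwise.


Comparing the listings, the differences include: local variable names differ.
As a probe, take a=-5, b=5: original runs tmp = -5; (abs((tmp + tmp)) == (b - -5)) -> true; tmp = 0; tmp = 25; return 0; revised runs res = -5; (abs((res + res)) == (b - -5)) -> true; res = 0; res = 25; return 0; both end at 0.
Checked all 54 inputs in the declared domain: the outputs agree on every one.
verdict: equivalent


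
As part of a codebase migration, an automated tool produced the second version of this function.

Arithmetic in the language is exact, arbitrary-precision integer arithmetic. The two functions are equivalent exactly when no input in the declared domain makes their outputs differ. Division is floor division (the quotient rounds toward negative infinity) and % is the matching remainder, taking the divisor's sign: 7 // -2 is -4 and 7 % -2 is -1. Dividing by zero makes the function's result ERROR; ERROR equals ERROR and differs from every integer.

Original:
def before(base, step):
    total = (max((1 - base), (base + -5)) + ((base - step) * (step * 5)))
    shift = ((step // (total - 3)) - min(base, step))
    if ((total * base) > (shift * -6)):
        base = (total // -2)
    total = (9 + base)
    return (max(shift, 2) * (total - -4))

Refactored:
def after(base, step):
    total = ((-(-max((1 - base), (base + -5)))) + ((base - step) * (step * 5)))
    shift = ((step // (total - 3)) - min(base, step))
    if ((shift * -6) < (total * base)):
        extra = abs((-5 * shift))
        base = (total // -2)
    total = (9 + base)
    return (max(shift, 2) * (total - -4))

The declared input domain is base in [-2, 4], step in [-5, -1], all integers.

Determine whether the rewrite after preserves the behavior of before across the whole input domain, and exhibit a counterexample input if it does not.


The two are interchangeable: local variable names differ, statement counts differ, comparison usage differs, arithmetic usage differs, min/max/abs usage differs, constant usage differs, and every declared input agrees.
Spot check at base=2, step=-1 — before: total=-16, then shift=1, then ((total * base) > (shift * -6)) is false, then total=11, then returns 30. after: total=-16, then shift=1, then ((shift * -6) < (total * base)) is false, then total=11, then returns 30. Both give 30.
Checked all 35 inputs in the declared domain: the outputs agree on every one.
verdict: equivalent


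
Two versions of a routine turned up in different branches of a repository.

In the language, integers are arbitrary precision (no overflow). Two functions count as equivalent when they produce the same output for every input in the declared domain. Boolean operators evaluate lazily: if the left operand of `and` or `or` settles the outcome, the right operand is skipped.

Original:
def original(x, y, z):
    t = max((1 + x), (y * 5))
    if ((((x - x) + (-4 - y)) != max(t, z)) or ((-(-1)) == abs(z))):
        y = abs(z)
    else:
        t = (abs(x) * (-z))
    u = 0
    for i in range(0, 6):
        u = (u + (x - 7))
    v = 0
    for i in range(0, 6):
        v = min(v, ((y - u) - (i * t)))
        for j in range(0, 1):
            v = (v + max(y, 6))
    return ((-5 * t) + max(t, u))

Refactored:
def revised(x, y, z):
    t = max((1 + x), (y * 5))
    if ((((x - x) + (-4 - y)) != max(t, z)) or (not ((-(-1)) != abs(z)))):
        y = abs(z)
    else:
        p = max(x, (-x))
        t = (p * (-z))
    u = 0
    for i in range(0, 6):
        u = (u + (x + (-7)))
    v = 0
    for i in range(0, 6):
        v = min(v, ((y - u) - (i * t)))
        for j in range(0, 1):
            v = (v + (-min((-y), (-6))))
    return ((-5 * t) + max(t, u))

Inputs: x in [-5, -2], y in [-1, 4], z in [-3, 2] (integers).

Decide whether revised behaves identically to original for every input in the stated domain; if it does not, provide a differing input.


Behavior is preserved: although comparison usage differs; and min/max/abs usage differs; and arithmetic usage differs; and local variable names differ; and statement counts differ; and boolean connective usage differs, the outputs never diverge.
One worked example (x=-5, y=2, z=-2) — original: t becomes 10; next ((((x - x) + (-4 - y)) != max(t, z)) or ((-(-1)) == abs(z))) evaluates to true; next y becomes 2; next u becomes 0; next at i=0:; next u becomes -12; next at i=1:; next u becomes -24; next at i=2:; next u becomes -36; next at i=3:; next u becomes -48; next at i=4:; next u becomes -60; next at i=5:; next u becomes -72; next v becomes 0; next at i=0:; next v becomes 0; next at j=0:; next v becomes 6; next at i=1:; next v becomes 6; next at j=0:; next v becomes 12; next at i=2:; next v becomes 12; next at j=0:; next v becomes 18; next at i=3:; next v becomes 18; next at j=0:; next v becomes 24; next at i=4:; next v becomes 24; next at j=0:; next v becomes 30; next at i=5:; next v becomes 24; next at j=0:; next v becomes 30; next final value -40; revised: t becomes 10; next ((((x - x) + (-4 - y)) != max(t, z)) or (not ((-(-1)) != abs(z)))) evaluates to true; next y becomes 2; next u becomes 0; next at i=0:; next u becomes -12; next at i=1:; next u becomes -24; next at i=2:; next u becomes -36; next at i=3:; next u becomes -48; next at i=4:; next u becomes -60; next at i=5:; next u becomes -72; next v becomes 0; next at i=0:; next v becomes 0; next at j=0:; next v becomes 6; next at i=1:; next v becomes 6; next at j=0:; next v becomes 12; next at i=2:; next v becomes 12; next at j=0:; next v becomes 18; next at i=3:; next v becomes 18; next at j=0:; next v becomes 24; next at i=4:; next v becomes 24; next at j=0:; next v becomes 30; next at i=5:; next v becomes 24; next at j=0:; next v becomes 30; next final value -40; agreement on -40.
Checked all 144 inputs in the declared domain: the outputs agree on every one.
verdict: equivalent


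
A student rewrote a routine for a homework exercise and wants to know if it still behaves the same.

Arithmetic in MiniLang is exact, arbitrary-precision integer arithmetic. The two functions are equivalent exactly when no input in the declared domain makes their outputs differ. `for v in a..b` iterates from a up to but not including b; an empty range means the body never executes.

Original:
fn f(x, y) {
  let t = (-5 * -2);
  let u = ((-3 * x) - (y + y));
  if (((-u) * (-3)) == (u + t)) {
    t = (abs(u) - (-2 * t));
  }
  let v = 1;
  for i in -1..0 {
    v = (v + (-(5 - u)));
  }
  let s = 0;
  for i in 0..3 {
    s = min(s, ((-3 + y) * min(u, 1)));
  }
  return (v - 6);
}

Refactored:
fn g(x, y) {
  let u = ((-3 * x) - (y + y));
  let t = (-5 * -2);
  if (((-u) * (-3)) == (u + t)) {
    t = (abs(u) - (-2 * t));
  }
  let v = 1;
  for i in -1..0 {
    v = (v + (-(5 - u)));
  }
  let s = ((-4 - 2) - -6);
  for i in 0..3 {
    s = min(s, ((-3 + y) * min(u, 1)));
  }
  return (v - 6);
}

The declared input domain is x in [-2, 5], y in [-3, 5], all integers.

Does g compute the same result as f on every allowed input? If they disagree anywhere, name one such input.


The two versions differ — the changes include constant usage differs; also arithmetic usage differs.
As a probe, take x=3, y=3: f runs t=10, then u=-15, then (((-u) * (-3)) == (u + t)) is false, then v=1, then (i=-1), then v=-19, then s=0, then (i=0), then s=0, then (i=1), then s=0, then (i=2), then s=0, then returns -25; g runs u=-15, then t=10, then (((-u) * (-3)) == (u + t)) is false, then v=1, then (i=-1), then v=-19, then s=0, then (i=0), then s=0, then (i=1), then s=0, then (i=2), then s=0, then returns -25; both end at -25.
Every one of the 72 inputs gives matching results.
verdict: equivalent
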